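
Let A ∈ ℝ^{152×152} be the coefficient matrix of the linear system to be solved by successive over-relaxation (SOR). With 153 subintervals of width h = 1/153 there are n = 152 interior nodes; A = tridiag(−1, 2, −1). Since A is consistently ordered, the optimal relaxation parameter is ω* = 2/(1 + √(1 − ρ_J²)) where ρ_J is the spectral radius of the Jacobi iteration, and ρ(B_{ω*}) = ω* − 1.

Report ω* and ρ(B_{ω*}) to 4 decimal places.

½·tridiag(1,0,1) at n=152: λ_k = cos(kπ/153); max |λ| at k=1 ⇒ ρ_J = cos(π/153) ≈ 0.9998.
√(1−ρ_J²) = |sin(π/153)| = 0.02053
ω* = 2/(1+0.02053) = 1.9598
[ρ_SOR] ω* − 1 = 0.9598.

ω* = 1.9598, ρ_SOR = 0.9598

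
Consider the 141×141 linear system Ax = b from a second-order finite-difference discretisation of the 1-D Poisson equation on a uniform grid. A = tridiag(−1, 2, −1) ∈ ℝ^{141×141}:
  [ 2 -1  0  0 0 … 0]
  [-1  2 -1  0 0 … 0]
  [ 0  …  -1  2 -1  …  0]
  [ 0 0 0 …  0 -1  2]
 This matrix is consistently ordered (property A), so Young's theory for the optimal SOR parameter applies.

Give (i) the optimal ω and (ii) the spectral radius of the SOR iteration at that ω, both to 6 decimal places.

ω* = 1.956713, ρ_SOR = 0.956713

With n=141, ρ(Jacobi) = cos(π/142) = 0.999755.
√(1−ρ_J²) = |sin(π/142)| = 0.0221221
ω* = 2 / (1 + 0.0221221) = 2 / 1.0221221 ≈ 1.956713.
ρ_SOR = ω* − 1 = 1.956713 − 1 = 0.956713.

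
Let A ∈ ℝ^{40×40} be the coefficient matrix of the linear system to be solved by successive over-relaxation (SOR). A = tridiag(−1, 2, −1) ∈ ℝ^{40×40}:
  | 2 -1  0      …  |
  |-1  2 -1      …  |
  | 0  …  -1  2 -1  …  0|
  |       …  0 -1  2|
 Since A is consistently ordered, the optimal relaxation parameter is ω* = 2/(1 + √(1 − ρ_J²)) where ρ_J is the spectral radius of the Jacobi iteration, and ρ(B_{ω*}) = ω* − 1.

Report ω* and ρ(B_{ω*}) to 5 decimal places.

[ρ_J] n=40: ρ(B_J) = cos(π/(n+1)) = cos(π/41) = 0.99707.
root = sin(π/41) = 0.076549  (since 1−cos² = sin²).
ω* = 2/(1+0.076549) = 1.85779
At ω = 1.85779 every |λ(B_ω)| = ω−1, so ρ_SOR = 0.85779.

ω* = 1.85779, ρ_SOR = 0.85779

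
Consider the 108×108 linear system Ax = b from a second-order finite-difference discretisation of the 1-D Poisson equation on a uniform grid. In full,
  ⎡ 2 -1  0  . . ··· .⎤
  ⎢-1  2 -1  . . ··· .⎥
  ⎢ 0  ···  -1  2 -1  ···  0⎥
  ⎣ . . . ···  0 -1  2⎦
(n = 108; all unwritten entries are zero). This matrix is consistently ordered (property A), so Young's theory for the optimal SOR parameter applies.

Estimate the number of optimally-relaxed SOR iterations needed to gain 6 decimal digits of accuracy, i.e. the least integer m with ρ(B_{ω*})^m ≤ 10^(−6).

n=108: λ(B_J) = 1 − λ(A)/2 = cos(kπ/109); k=1 gives ρ_J = 0.9995847.
1 − cos²(π/109) = sin²(π/109) ⇒ √(1−ρ_J²) = sin(π/109) = 0.0288180.
Young: ω* = 2/(1+√(1−ρ_J²)) = 2/(1+0.0288180) = 2/1.0288180 = 1.9439784.
ρ_SOR = ω* − 1 = 1.9439784 − 1 = 0.9439784.
Need (0.9439784)^m ≤ 10^(−6): m ≥ 6·ln10/|ln 0.9439784| = 13.8155/0.057652 = 239.636 ⇒ m = 240.

m = 240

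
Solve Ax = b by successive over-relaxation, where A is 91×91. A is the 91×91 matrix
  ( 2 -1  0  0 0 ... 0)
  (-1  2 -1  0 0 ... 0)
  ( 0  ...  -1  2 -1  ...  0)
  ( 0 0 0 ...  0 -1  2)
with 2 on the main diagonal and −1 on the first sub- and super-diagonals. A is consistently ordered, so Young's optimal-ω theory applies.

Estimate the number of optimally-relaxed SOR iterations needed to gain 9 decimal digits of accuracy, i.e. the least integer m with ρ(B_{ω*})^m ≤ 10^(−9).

B_J for the 91×91 system has eigenvalues cos(kπ/92); ρ_J = cos(π/92) = 0.9994170.
1 − cos²(π/92) = sin²(π/92) ⇒ √(1−ρ_J²) = sin(π/92) = 0.0341411.
ω* = 2/(1 + 0.0341411) = 2/1.0341411 = 1.9339721.
ρ_SOR = ω* − 1 ≈ 0.9339721.
m ≥ 9·ln10 / (−ln 0.9339721) = 303.377; smallest integer m = 304.

m = 304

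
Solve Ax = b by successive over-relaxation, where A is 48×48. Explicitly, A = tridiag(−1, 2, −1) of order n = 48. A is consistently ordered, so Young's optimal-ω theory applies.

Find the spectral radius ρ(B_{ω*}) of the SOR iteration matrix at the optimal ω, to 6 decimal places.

With n=48, ρ(Jacobi) = cos(π/49) = 0.997945.
√(1−ρ_J²) simplifies to sin(π/49) = 0.0640702.
So ω* = 2/1.0640702 = 1.879575 (Young).
ρ_SOR = ω* − 1 = 1.879575 − 1 = 0.879575.

ρ_SOR = 0.879575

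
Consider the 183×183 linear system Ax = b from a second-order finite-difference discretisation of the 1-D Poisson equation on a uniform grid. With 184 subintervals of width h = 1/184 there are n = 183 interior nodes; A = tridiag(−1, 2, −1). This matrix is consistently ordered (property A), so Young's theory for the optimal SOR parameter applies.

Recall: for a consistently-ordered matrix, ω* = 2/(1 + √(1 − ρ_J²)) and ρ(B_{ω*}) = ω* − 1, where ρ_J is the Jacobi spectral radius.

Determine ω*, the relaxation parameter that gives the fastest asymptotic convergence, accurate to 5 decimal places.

ω* = 1.96643

With n=183, ρ(Jacobi) = cos(π/184) = 0.99985.
root = sin(π/184) = 0.017073  (since 1−cos² = sin²).
ω* = 2/(1 + 0.017073) = 2/1.017073 = 1.96643.
and ρ(B_{ω*}) = 1.96643 − 1 = 0.96643.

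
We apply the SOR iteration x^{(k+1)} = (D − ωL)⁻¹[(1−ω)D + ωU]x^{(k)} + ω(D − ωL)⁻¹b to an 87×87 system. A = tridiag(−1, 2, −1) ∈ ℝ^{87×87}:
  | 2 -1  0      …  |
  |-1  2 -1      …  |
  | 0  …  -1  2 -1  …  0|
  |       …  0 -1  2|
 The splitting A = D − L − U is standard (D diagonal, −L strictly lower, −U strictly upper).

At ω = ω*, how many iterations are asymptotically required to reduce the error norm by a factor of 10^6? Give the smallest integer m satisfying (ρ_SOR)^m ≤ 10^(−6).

n=87: λ(B_J) = 1 − λ(A)/2 = cos(kπ/88); k=1 gives ρ_J = 0.9993628.
√(1 − cos²(π/88)) = sin(π/88) ≈ 0.0356923.
ω* = 2/(1+0.0356923) = 1.9310755
and ρ(B_{ω*}) = 1.9310755 − 1 = 0.9310755.
6·ln10 = 13.8155; −ln(0.9310755) = 0.0714149; m = ⌈13.8155/0.0714149⌉ = ⌈193.454⌉ = 194.

m = 194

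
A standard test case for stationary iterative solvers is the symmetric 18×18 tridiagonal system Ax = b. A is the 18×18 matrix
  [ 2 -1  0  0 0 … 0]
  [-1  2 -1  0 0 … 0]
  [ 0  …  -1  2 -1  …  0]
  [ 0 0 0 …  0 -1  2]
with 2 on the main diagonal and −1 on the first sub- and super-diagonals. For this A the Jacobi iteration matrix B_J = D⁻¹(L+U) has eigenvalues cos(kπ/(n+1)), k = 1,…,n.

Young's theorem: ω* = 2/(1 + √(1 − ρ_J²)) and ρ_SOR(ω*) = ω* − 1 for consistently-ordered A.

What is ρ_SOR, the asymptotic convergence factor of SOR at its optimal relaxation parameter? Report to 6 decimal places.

ρ_SOR = 0.717336

ρ_J = max_k |cos(kπ/19)| = cos(π/19) = 0.986361
√(1−ρ_J²) = |sin(π/19)| = 0.1645946
ω* = 2/(1 + 0.1645946) = 2/1.1645946 = 1.717336.
[ρ_SOR] ω* − 1 = 0.717336.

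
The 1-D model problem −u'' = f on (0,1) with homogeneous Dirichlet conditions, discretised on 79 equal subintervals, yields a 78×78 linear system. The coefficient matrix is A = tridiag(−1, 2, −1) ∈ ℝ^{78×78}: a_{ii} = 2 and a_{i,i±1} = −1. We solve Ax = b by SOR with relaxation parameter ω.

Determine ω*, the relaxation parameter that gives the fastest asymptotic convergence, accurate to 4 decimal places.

ω* = 1.9235

½·tridiag(1,0,1) at n=78: λ_k = cos(kπ/79); max |λ| at k=1 ⇒ ρ_J = cos(π/79) ≈ 0.9992.
√(1−ρ_J²) = |sin(π/79)| = 0.03976
ω* = 2/(1+0.03976) = 1.9235
At ω = 1.9235 every |λ(B_ω)| = ω−1, so ρ_SOR = 0.9235.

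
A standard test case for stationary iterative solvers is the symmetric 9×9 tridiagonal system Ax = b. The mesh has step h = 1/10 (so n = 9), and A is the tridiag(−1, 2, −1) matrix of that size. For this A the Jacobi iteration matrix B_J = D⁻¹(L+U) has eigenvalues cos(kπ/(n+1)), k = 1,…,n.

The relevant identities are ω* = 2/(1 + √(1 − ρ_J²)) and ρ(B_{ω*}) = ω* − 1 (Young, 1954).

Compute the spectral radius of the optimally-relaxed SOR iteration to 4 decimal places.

ρ_SOR = 0.5279

ρ_J = max_k |cos(kπ/10)| = cos(π/10) = 0.9511
√(1−ρ_J²) = |sin(π/10)| = 0.30902
ω* = 2 / (1 + 0.30902) = 2 / 1.30902 ≈ 1.5279.
ρ_SOR = ω* − 1 = 1.5279 − 1 = 0.5279.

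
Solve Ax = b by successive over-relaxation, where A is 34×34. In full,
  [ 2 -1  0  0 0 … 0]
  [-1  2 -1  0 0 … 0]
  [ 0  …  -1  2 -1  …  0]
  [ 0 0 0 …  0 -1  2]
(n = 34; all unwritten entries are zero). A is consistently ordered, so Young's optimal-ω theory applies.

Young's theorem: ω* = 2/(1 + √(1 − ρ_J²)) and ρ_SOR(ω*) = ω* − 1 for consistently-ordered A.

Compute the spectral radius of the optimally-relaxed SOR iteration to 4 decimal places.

ρ_SOR = 0.8355

½·tridiag(1,0,1) at n=34: λ_k = cos(kπ/35); max |λ| at k=1 ⇒ ρ_J = cos(π/35) ≈ 0.9960.
√(1 − cos²(π/35)) = sin(π/35) ≈ 0.08964.
ω* = 2/(1+0.08964) = 1.8355
ρ(B_{ω*}) = ω*−1 = 0.8355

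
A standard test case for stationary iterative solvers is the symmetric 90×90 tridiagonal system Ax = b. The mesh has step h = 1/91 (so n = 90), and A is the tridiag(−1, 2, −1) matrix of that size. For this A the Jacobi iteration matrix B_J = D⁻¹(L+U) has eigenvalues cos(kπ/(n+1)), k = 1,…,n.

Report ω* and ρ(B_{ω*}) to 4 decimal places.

ω* = 1.9333, ρ_SOR = 0.9333

With n=90, ρ(Jacobi) = cos(π/91) = 0.9994.
√(1−ρ_J²) = |sin(π/91)| = 0.03452
So ω* = 2/1.03452 = 1.9333 (Young).
ρ(B_{ω*}) = ω*−1 = 0.9333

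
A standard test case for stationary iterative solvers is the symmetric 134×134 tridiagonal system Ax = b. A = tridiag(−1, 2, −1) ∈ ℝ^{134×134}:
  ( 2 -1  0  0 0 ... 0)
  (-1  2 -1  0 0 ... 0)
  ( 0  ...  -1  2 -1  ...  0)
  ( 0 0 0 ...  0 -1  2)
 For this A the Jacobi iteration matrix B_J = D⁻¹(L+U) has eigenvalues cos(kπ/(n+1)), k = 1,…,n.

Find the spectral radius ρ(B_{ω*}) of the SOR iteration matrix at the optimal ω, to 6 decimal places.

n=134: λ(B_J) = 1 − λ(A)/2 = cos(kπ/135); k=1 gives ρ_J = 0.999729.
√(1 − cos²(π/135)) = sin(π/135) ≈ 0.0232690.
Young: ω* = 2/(1+√(1−ρ_J²)) = 2/(1+0.0232690) = 2/1.0232690 = 1.954520.
[ρ_SOR] ω* − 1 = 0.954520.

ρ_SOR = 0.954520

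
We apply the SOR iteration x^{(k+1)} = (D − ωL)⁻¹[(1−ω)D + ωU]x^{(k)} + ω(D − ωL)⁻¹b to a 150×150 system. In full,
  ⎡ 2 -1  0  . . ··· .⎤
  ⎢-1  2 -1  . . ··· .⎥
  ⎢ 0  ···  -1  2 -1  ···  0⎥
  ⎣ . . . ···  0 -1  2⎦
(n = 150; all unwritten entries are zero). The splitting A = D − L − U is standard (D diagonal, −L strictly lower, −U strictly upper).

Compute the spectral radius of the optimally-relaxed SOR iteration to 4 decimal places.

With n=150, ρ(Jacobi) = cos(π/151) = 0.9998.
√(1−ρ_J²) = |sin(π/151)| = 0.02080
ω* = 2 / (1 + 0.02080) = 2 / 1.02080 ≈ 1.9592.
ρ(B_{ω*}) = ω*−1 = 0.9592

ρ_SOR = 0.9592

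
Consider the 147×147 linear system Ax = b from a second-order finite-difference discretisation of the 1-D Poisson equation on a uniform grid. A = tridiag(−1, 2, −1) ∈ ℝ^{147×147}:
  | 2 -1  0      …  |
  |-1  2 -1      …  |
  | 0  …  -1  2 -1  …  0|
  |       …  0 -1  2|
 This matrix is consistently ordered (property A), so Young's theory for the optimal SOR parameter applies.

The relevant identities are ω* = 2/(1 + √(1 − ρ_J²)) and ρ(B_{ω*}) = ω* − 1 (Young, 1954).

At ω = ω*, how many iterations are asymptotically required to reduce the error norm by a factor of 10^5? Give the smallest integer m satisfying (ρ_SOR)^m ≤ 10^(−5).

m = 272

ρ_J = max_k |cos(kπ/148)| = cos(π/148) = 0.9997747
√(1−ρ_J²) simplifies to sin(π/148) = 0.0212254.
ω* = 2/(1 + 0.0212254) = 2/1.0212254 = 1.9584315.
At ω = 1.9584315 every |λ(B_ω)| = ω−1, so ρ_SOR = 0.9584315.
Need (0.9584315)^m ≤ 10^(−5): m ≥ 5·ln10/|ln 0.9584315| = 11.5129/0.0424572 = 271.165 ⇒ m = 272.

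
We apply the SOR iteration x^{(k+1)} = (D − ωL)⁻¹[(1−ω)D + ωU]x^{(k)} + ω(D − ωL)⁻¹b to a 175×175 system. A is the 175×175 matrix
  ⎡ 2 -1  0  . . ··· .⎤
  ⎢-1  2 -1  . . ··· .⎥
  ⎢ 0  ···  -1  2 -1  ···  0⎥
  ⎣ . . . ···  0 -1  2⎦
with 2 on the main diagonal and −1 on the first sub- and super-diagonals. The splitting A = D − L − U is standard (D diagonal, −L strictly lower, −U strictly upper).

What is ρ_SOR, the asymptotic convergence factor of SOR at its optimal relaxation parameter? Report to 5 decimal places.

ρ_SOR = 0.96493

B_J for the 175×175 system has eigenvalues cos(kπ/176); ρ_J = cos(π/176) = 0.99984.
√(1−ρ_J²) simplifies to sin(π/176) = 0.017849.
ω* = 2 / (1 + 0.017849) = 2 / 1.017849 ≈ 1.96493.
ρ_SOR = ω* − 1 = 1.96493 − 1 = 0.96493.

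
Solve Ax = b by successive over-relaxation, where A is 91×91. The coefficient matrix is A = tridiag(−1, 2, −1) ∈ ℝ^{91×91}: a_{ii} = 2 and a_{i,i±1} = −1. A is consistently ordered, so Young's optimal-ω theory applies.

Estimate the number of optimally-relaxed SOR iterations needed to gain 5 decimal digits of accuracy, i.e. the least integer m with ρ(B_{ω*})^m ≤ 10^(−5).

spectrum of D⁻¹(L+U) = {cos(kπ/92) : 1≤k≤91}; ρ_J = cos(π/92) = 0.9994170.
√(1−ρ_J²) = |sin(π/92)| = 0.0341411
ω* = 2/(1+0.0341411) = 1.9339721
ρ(B_{ω*}) = ω*−1 = 0.9339721
For 5 digits: m = 5·ln10 / (−ln 0.9339721) = 11.5129/0.0683087 = 168.542; round up → m = 169.

m = 169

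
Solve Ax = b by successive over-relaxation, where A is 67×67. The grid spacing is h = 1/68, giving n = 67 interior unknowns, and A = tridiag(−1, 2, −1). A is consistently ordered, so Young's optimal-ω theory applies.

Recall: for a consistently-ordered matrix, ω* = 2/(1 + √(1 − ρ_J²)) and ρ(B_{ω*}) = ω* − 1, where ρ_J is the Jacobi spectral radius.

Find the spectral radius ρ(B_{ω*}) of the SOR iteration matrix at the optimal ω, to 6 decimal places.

ρ_SOR = 0.911711

[ρ_J] n=67: ρ(B_J) = cos(π/(n+1)) = cos(π/68) = 0.998933.
√(1−ρ_J²) simplifies to sin(π/68) = 0.0461835.
ω* = 2 / (1 + 0.0461835) = 2 / 1.0461835 ≈ 1.911711.
[ρ_SOR] ω* − 1 = 0.911711.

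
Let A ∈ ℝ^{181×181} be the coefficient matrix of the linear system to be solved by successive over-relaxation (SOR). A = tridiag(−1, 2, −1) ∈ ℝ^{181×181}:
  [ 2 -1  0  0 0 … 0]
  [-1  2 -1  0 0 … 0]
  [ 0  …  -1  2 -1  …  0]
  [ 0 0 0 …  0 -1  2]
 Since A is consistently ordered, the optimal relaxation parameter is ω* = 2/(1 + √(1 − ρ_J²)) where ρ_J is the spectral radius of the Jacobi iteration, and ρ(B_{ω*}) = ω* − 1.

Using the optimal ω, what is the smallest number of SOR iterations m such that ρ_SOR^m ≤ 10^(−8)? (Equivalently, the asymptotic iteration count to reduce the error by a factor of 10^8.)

½·tridiag(1,0,1) at n=181: λ_k = cos(kπ/182); max |λ| at k=1 ⇒ ρ_J = cos(π/182) ≈ 0.9998510.
√(1−ρ_J²) = |sin(π/182)| = 0.0172606
Young: ω* = 2/(1+√(1−ρ_J²)) = 2/(1+0.0172606) = 2/1.0172606 = 1.9660645.
ρ_SOR = ω* − 1 ≈ 0.9660645.
m ≥ 8·ln10 / (−ln 0.9660645) = 533.551; smallest integer m = 534.

m = 534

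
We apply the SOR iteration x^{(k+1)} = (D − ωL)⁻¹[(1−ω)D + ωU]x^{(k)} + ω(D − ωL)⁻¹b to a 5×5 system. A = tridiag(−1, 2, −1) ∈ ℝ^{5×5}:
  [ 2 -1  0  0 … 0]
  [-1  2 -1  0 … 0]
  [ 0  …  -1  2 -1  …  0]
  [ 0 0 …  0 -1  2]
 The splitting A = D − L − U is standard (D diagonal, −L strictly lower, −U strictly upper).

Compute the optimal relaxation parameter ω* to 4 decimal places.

ω* = 1.3333

With n=5, ρ(Jacobi) = cos(π/6) = 0.8660.
√(1−ρ_J²) simplifies to sin(π/6) = 0.50000.
ω* = 2/(1+0.50000) = 1.3333
ρ_SOR = ω* − 1 = 1.3333 − 1 = 0.3333.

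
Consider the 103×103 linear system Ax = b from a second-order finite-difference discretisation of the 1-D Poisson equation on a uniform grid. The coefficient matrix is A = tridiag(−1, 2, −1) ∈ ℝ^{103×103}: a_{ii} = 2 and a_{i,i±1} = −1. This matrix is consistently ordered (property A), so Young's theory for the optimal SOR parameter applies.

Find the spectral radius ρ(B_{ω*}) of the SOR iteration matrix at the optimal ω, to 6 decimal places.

n=103: λ(B_J) = 1 − λ(A)/2 = cos(kπ/104); k=1 gives ρ_J = 0.999544.
root = sin(π/104) = 0.0302030  (since 1−cos² = sin²).
Then 2/(1+√(1−ρ_J²)) = 2/(1+0.0302030); ω* = 2/1.0302030 = 1.941365.
and ρ(B_{ω*}) = 1.941365 − 1 = 0.941365.

ρ_SOR = 0.941365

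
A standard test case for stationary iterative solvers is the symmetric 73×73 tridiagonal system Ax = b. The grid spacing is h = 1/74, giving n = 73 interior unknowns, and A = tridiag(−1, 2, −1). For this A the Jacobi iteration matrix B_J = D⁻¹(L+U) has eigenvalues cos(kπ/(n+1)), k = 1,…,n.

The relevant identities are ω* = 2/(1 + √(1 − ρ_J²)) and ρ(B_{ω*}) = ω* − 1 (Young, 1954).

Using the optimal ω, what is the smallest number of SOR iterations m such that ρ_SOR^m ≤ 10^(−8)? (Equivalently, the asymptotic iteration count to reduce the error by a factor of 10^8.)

n=73: λ(B_J) = 1 − λ(A)/2 = cos(kπ/74); k=1 gives ρ_J = 0.9990990.
√(1−ρ_J²) simplifies to sin(π/74) = 0.0424412.
Then 2/(1+√(1−ρ_J²)) = 2/(1+0.0424412); ω* = 2/1.0424412 = 1.9185734.
ρ_SOR = ω* − 1 ≈ 0.9185734.
m ≥ 8·ln10 / (−ln 0.9185734) = 216.884; smallest integer m = 217.

m = 217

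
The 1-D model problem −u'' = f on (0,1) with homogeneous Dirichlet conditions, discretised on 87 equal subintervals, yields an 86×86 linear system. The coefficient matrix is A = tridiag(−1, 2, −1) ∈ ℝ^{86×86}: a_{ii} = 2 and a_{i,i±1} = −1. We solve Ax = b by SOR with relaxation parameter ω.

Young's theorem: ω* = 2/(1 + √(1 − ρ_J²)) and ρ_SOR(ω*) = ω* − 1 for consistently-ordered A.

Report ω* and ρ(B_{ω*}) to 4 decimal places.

ω* = 1.9303, ρ_SOR = 0.9303

ρ_J = max_k |cos(kπ/87)| = cos(π/87) = 0.9993
root = sin(π/87) = 0.03610  (since 1−cos² = sin²).
So ω* = 2/1.03610 = 1.9303 (Young).
Hence ρ(B_{ω*}) = 1.9303 − 1 = 0.9303.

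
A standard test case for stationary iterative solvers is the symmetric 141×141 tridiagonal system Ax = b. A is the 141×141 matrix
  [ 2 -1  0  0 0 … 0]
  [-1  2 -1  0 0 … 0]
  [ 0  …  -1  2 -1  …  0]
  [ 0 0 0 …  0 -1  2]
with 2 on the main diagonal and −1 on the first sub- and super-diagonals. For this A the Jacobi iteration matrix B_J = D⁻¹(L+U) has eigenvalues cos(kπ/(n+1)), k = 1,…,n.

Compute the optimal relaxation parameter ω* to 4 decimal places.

ω* = 1.9567

With n=141, ρ(Jacobi) = cos(π/142) = 0.9998.
1 − cos²(π/142) = sin²(π/142) ⇒ √(1−ρ_J²) = sin(π/142) = 0.02212.
ω* = 2 / (1 + 0.02212) = 2 / 1.02212 ≈ 1.9567.
[ρ_SOR] ω* − 1 = 0.9567.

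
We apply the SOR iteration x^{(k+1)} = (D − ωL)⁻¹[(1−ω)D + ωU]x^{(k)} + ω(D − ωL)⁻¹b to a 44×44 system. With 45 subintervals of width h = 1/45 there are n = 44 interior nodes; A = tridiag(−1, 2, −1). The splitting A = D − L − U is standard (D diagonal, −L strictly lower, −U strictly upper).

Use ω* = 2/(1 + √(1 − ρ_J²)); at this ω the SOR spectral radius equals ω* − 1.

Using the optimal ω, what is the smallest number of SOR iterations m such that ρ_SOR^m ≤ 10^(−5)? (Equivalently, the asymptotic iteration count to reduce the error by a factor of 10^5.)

B_J for the 44×44 system has eigenvalues cos(kπ/45); ρ_J = cos(π/45) = 0.9975641.
√(1−ρ_J²) simplifies to sin(π/45) = 0.0697565.
So ω* = 2/1.0697565 = 1.8695843 (Young).
and ρ(B_{ω*}) = 1.8695843 − 1 = 0.8695843.
m ≥ 5·ln10 / (−ln 0.8695843) = 82.388; smallest integer m = 83.

m = 83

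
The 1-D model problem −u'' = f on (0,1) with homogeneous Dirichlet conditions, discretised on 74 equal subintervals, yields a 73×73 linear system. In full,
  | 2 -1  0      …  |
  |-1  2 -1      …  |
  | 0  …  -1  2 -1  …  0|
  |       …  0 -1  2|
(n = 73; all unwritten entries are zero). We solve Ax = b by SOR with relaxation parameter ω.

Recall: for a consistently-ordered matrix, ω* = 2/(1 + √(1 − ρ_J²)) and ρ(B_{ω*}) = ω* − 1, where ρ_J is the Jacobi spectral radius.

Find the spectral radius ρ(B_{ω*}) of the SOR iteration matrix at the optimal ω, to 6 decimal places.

ρ_SOR = 0.918573

ρ_J = max_k |cos(kπ/74)| = cos(π/74) = 0.999099
√(1−ρ_J²) simplifies to sin(π/74) = 0.0424412.
ω* = 2/(1+0.0424412) = 1.918573
and ρ(B_{ω*}) = 1.918573 − 1 = 0.918573.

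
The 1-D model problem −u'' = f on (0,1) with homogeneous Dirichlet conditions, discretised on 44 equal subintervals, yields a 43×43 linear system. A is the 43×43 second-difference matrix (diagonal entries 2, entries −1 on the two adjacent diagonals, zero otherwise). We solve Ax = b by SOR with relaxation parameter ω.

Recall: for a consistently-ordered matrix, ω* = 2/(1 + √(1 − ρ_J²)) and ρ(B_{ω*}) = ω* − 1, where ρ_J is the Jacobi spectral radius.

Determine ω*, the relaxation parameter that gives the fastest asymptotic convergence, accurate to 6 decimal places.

spectrum of D⁻¹(L+U) = {cos(kπ/44) : 1≤k≤43}; ρ_J = cos(π/44) = 0.997452.
√(1 − cos²(π/44)) = sin(π/44) ≈ 0.0713392.
ω* = 2 / (1 + 0.0713392) = 2 / 1.0713392 ≈ 1.866822.
ρ(B_{ω*}) = ω*−1 = 0.866822

ω* = 1.866822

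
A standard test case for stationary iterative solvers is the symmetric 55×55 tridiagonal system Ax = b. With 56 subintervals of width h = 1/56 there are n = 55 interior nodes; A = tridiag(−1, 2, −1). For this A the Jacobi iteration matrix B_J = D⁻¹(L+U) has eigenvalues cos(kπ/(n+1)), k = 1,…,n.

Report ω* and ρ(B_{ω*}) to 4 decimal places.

ω* = 1.8938, ρ_SOR = 0.8938

spectrum of D⁻¹(L+U) = {cos(kπ/56) : 1≤k≤55}; ρ_J = cos(π/56) = 0.9984.
1 − cos²(π/56) = sin²(π/56) ⇒ √(1−ρ_J²) = sin(π/56) = 0.05607.
So ω* = 2/1.05607 = 1.8938 (Young).
Hence ρ(B_{ω*}) = 1.8938 − 1 = 0.8938.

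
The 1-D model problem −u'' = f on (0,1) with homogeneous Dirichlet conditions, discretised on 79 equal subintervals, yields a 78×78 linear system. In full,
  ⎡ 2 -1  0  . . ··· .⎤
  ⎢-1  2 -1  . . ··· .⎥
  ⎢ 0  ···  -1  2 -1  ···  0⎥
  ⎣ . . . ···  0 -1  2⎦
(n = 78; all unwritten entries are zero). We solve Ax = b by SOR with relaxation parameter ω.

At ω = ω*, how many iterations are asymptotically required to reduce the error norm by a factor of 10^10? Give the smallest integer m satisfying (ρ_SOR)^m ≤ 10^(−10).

m = 290

n=78: λ(B_J) = 1 − λ(A)/2 = cos(kπ/79); k=1 gives ρ_J = 0.9992094.
root = sin(π/79) = 0.0397565  (since 1−cos² = sin²).
So ω* = 2/1.0397565 = 1.9235273 (Young).
ρ(B_{ω*}) = ω*−1 = 0.9235273
(0.9235273)^m ≤ 10^{−10}  ⇒  m·ln(0.9235273) ≤ −10·ln10  ⇒  m ≥ 289.434  ⇒  m = 290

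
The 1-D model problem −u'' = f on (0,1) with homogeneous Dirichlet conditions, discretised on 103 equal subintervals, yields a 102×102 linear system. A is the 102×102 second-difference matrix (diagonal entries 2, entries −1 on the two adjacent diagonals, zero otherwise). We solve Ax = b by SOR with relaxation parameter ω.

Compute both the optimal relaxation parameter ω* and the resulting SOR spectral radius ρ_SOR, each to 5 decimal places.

ω* = 1.94081, ρ_SOR = 0.94081

With n=102, ρ(Jacobi) = cos(π/103) = 0.99953.
√(1−ρ_J²) = |sin(π/103)| = 0.030496
ω* = 2/(1 + 0.030496) = 2/1.030496 = 1.94081.
At ω = 1.94081 every |λ(B_ω)| = ω−1, so ρ_SOR = 0.94081.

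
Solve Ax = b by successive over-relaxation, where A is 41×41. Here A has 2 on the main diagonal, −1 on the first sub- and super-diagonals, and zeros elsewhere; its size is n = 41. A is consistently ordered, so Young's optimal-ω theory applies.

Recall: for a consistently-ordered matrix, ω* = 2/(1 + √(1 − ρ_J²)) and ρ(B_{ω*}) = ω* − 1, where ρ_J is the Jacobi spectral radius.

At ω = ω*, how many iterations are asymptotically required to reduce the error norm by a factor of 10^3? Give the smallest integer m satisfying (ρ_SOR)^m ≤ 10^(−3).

m = 47

n=41: λ(B_J) = 1 − λ(A)/2 = cos(kπ/42); k=1 gives ρ_J = 0.9972038.
1 − cos²(π/42) = sin²(π/42) ⇒ √(1−ρ_J²) = sin(π/42) = 0.0747301.
So ω* = 2/1.0747301 = 1.8609323 (Young).
ρ_SOR = ω* − 1 = 1.8609323 − 1 = 0.8609323.
3·ln10 = 6.90776; −ln(0.8609323) = 0.149739; m = ⌈6.90776/0.149739⌉ = ⌈46.132⌉ = 47.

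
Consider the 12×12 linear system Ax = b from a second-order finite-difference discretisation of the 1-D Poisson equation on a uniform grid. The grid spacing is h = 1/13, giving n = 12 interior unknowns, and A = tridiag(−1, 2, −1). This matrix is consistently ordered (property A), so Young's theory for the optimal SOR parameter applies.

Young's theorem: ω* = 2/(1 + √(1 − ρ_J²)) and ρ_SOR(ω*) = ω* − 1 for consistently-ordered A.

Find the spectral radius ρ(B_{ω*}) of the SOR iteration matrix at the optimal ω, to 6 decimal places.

With n=12, ρ(Jacobi) = cos(π/13) = 0.970942.
root = sin(π/13) = 0.2393157  (since 1−cos² = sin²).
Young: ω* = 2/(1+√(1−ρ_J²)) = 2/(1+0.2393157) = 2/1.2393157 = 1.613794.
and ρ(B_{ω*}) = 1.613794 − 1 = 0.613794.

ρ_SOR = 0.613794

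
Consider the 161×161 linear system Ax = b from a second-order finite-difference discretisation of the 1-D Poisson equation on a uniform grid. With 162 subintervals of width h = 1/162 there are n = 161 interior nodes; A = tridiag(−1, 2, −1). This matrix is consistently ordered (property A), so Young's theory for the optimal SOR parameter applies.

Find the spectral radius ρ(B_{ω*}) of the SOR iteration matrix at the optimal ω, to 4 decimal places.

ρ_SOR = 0.9620

B_J for the 161×161 system has eigenvalues cos(kπ/162); ρ_J = cos(π/162) = 0.9998.
root = sin(π/162) = 0.01939  (since 1−cos² = sin²).
Then 2/(1+√(1−ρ_J²)) = 2/(1+0.01939); ω* = 2/1.01939 = 1.9620.
At ω = 1.9620 every |λ(B_ω)| = ω−1, so ρ_SOR = 0.9620.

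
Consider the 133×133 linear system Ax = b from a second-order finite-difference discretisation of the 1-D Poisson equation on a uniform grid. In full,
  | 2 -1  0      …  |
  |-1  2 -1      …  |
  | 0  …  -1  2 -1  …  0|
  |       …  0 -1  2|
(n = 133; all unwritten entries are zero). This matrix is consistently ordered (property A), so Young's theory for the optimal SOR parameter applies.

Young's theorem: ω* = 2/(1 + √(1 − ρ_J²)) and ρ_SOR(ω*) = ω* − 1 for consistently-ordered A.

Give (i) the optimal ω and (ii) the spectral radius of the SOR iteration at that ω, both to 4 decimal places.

ω* = 1.9542, ρ_SOR = 0.9542

spectrum of D⁻¹(L+U) = {cos(kπ/134) : 1≤k≤133}; ρ_J = cos(π/134) = 0.9997.
√(1 − cos²(π/134)) = sin(π/134) ≈ 0.02344.
So ω* = 2/1.02344 = 1.9542 (Young).
and ρ(B_{ω*}) = 1.9542 − 1 = 0.9542.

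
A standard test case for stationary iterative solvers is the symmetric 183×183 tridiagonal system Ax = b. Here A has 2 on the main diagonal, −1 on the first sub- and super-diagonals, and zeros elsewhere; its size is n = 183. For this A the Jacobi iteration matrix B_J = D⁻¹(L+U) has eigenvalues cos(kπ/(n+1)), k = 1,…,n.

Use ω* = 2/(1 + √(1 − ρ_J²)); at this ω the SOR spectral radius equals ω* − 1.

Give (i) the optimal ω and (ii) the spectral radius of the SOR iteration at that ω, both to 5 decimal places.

ω* = 1.96643, ρ_SOR = 0.96643

[ρ_J] n=183: ρ(B_J) = cos(π/(n+1)) = cos(π/184) = 0.99985.
1 − cos²(π/184) = sin²(π/184) ⇒ √(1−ρ_J²) = sin(π/184) = 0.017073.
Young: ω* = 2/(1+√(1−ρ_J²)) = 2/(1+0.017073) = 2/1.017073 = 1.96643.
ρ_SOR = ω* − 1 = 1.96643 − 1 = 0.96643.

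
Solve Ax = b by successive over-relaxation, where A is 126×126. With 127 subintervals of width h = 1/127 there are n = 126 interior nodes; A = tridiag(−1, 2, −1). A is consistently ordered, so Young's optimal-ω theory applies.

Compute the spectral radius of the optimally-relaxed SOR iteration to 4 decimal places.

n=126: λ(B_J) = 1 − λ(A)/2 = cos(kπ/127); k=1 gives ρ_J = 0.9997.
√(1−ρ_J²) = |sin(π/127)| = 0.02473
Then 2/(1+√(1−ρ_J²)) = 2/(1+0.02473); ω* = 2/1.02473 = 1.9517.
ρ_SOR = ω* − 1 = 1.9517 − 1 = 0.9517.

ρ_SOR = 0.9517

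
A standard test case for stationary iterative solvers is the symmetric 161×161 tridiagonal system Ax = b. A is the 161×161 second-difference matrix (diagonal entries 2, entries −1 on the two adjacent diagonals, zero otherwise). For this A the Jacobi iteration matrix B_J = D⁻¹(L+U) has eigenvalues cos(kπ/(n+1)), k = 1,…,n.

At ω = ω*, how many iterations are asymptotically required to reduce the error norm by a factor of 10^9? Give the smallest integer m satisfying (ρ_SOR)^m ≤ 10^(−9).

m = 535

½·tridiag(1,0,1) at n=161: λ_k = cos(kπ/162); max |λ| at k=1 ⇒ ρ_J = cos(π/162) ≈ 0.9998120.
√(1−ρ_J²) simplifies to sin(π/162) = 0.0193913.
Young: ω* = 2/(1+√(1−ρ_J²)) = 2/(1+0.0193913) = 2/1.0193913 = 1.9619551.
ρ_SOR = ω* − 1 ≈ 0.9619551.
ρ_SOR^m ≤ 10^(−9) ⇔ m ≥ 9·ln10/(−ln 0.9619551) = 20.7233/0.0387875 = 534.278; m = ⌈534.278⌉ = 535.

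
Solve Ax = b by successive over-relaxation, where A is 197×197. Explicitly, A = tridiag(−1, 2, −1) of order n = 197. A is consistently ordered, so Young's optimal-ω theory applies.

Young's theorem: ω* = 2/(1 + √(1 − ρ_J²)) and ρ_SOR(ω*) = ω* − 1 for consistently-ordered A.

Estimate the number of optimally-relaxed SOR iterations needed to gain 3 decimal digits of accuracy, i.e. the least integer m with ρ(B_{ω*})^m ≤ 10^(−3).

ρ_J = max_k |cos(kπ/198)| = cos(π/198) = 0.9998741
√(1−ρ_J²) simplifies to sin(π/198) = 0.0158660.
Young: ω* = 2/(1+√(1−ρ_J²)) = 2/(1+0.0158660) = 2/1.0158660 = 1.9687636.
[ρ_SOR] ω* − 1 = 0.9687636.
Need (0.9687636)^m ≤ 10^(−3): m ≥ 3·ln10/|ln 0.9687636| = 6.90776/0.0317347 = 217.672 ⇒ m = 218.

m = 218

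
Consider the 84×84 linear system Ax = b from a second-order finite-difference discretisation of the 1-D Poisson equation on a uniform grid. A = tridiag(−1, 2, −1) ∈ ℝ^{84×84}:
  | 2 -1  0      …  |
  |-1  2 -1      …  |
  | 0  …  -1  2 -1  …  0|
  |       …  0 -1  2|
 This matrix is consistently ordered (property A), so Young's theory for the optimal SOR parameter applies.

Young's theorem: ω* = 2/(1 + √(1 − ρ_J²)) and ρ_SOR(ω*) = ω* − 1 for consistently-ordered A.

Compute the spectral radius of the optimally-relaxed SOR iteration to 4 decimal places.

ρ_SOR = 0.9287

½·tridiag(1,0,1) at n=84: λ_k = cos(kπ/85); max |λ| at k=1 ⇒ ρ_J = cos(π/85) ≈ 0.9993.
1 − cos²(π/85) = sin²(π/85) ⇒ √(1−ρ_J²) = sin(π/85) = 0.03695.
ω* = 2 / (1 + 0.03695) = 2 / 1.03695 ≈ 1.9287.
At ω = 1.9287 every |λ(B_ω)| = ω−1, so ρ_SOR = 0.9287.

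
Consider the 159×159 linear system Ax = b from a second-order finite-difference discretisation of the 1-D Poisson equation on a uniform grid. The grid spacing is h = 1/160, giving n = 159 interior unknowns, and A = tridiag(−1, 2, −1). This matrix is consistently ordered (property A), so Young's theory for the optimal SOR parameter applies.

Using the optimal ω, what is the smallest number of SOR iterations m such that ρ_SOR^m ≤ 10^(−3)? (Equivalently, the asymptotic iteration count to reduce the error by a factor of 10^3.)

m = 176

n=159: λ(B_J) = 1 − λ(A)/2 = cos(kπ/160); k=1 gives ρ_J = 0.9998072.
√(1−ρ_J²) = |sin(π/160)| = 0.0196337
ω* = 2/(1+0.0196337) = 1.9614887
[ρ_SOR] ω* − 1 = 0.9614887.
ρ_SOR^m ≤ 10^(−3) ⇔ m ≥ 3·ln10/(−ln 0.9614887) = 6.90776/0.0392725 = 175.893; m = ⌈175.893⌉ = 176.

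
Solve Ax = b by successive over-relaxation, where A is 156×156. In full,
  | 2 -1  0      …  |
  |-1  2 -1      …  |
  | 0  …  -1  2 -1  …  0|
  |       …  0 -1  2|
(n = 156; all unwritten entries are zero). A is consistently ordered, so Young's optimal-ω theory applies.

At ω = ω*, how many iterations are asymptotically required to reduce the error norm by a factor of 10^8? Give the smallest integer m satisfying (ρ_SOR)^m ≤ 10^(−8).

ρ_J = max_k |cos(kπ/157)| = cos(π/157) = 0.9997998
√(1−ρ_J²) = |sin(π/157)| = 0.0200088
ω* = 2/(1+0.0200088) = 1.9607674
and ρ(B_{ω*}) = 1.9607674 − 1 = 0.9607674.
Need (0.9607674)^m ≤ 10^(−8): m ≥ 8·ln10/|ln 0.9607674| = 18.4207/0.0400229 = 460.254 ⇒ m = 461.

m = 461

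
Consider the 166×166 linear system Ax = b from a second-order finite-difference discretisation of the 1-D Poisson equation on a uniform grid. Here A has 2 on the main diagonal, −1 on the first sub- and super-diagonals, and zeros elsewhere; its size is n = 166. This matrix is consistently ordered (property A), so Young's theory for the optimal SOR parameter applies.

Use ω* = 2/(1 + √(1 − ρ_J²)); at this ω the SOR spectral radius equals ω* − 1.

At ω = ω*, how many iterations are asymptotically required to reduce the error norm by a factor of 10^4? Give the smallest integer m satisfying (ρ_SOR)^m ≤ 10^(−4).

m = 245

B_J for the 166×166 system has eigenvalues cos(kπ/167); ρ_J = cos(π/167) = 0.9998231.
√(1 − cos²(π/167)) = sin(π/167) ≈ 0.0188108.
ω* = 2/(1 + 0.0188108) = 2/1.0188108 = 1.9630730.
At ω = 1.9630730 every |λ(B_ω)| = ω−1, so ρ_SOR = 0.9630730.
For 4 digits: m = 4·ln10 / (−ln 0.9630730) = 9.21034/0.0376261 = 244.786; round up → m = 245.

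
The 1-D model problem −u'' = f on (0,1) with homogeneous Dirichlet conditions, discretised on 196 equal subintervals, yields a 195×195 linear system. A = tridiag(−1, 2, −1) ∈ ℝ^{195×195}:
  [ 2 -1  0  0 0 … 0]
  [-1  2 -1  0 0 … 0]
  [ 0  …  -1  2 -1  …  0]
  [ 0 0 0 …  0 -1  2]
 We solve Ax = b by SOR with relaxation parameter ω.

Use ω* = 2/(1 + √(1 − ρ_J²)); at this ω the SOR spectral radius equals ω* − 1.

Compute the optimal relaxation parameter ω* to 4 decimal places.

With n=195, ρ(Jacobi) = cos(π/196) = 0.9999.
root = sin(π/196) = 0.01603  (since 1−cos² = sin²).
ω* = 2/(1 + 0.01603) = 2/1.01603 = 1.9684.
ρ_SOR = ω* − 1 ≈ 0.9684.

ω* = 1.9684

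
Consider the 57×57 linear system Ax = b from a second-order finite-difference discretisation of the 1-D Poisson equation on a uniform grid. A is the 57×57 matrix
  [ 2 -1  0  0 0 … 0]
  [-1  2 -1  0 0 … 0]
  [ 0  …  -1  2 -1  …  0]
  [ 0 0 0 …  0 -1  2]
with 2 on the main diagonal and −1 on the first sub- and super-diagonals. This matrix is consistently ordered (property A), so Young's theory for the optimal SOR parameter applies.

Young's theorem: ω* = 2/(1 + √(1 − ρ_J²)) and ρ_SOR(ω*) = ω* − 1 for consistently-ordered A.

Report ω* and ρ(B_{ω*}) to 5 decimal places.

ω* = 1.89728, ρ_SOR = 0.89728

[ρ_J] n=57: ρ(B_J) = cos(π/(n+1)) = cos(π/58) = 0.99853.
√(1−ρ_J²) simplifies to sin(π/58) = 0.054139.
ω* = 2/(1 + 0.054139) = 2/1.054139 = 1.89728.
ρ_SOR = ω* − 1 ≈ 0.89728.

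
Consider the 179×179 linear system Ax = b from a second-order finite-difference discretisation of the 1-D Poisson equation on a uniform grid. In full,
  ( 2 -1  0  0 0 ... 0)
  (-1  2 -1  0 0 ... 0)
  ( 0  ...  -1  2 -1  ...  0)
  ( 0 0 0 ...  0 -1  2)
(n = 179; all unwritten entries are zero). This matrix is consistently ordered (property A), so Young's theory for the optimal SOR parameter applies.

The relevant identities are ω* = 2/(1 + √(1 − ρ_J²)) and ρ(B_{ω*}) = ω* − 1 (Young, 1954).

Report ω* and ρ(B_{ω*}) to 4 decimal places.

ω* = 1.9657, ρ_SOR = 0.9657

ρ_J = max_k |cos(kπ/180)| = cos(π/180) = 0.9998
1 − cos²(π/180) = sin²(π/180) ⇒ √(1−ρ_J²) = sin(π/180) = 0.01745.
[ω*] 2 ÷ (1 + 0.01745) = 2 ÷ 1.01745 = 1.9657.
[ρ_SOR] ω* − 1 = 0.9657.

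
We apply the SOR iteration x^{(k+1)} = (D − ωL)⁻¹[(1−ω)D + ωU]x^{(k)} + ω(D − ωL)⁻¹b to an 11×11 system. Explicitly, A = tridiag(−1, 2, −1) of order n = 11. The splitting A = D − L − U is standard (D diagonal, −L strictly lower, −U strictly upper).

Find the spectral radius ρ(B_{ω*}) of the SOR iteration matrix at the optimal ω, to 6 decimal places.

½·tridiag(1,0,1) at n=11: λ_k = cos(kπ/12); max |λ| at k=1 ⇒ ρ_J = cos(π/12) ≈ 0.965926.
√(1 − cos²(π/12)) = sin(π/12) ≈ 0.2588190.
[ω*] 2 ÷ (1 + 0.2588190) = 2 ÷ 1.2588190 = 1.588791.
and ρ(B_{ω*}) = 1.588791 − 1 = 0.588791.

ρ_SOR = 0.588791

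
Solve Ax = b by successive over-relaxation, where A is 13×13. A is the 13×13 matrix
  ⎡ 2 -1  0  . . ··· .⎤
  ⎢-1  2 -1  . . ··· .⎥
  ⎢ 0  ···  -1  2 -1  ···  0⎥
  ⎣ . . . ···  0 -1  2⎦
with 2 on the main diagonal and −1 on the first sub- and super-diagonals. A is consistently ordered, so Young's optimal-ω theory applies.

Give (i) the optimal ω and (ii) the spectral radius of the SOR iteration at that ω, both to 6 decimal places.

B_J for the 13×13 system has eigenvalues cos(kπ/14); ρ_J = cos(π/14) = 0.974928.
root = sin(π/14) = 0.2225209  (since 1−cos² = sin²).
ω* = 2/(1 + 0.2225209) = 2/1.2225209 = 1.635964.
ρ(B_{ω*}) = ω*−1 = 0.635964

ω* = 1.635964, ρ_SOR = 0.635964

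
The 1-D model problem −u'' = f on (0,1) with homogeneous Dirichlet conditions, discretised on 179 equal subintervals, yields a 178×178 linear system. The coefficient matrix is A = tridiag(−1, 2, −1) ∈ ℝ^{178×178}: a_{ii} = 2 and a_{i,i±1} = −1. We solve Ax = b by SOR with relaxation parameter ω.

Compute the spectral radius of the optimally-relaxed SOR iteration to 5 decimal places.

ρ_SOR = 0.96551

n=178: λ(B_J) = 1 − λ(A)/2 = cos(kπ/179); k=1 gives ρ_J = 0.99985.
√(1−ρ_J²) = |sin(π/179)| = 0.017550
ω* = 2/(1 + 0.017550) = 2/1.017550 = 1.96551.
Hence ρ(B_{ω*}) = 1.96551 − 1 = 0.96551.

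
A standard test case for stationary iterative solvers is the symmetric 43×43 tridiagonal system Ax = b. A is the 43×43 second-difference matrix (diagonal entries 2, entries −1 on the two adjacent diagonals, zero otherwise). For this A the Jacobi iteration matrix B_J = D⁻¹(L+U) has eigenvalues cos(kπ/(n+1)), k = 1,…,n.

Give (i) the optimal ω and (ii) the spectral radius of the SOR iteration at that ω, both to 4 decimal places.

ρ_J = max_k |cos(kπ/44)| = cos(π/44) = 0.9975
root = sin(π/44) = 0.07134  (since 1−cos² = sin²).
ω* = 2 / (1 + 0.07134) = 2 / 1.07134 ≈ 1.8668.
[ρ_SOR] ω* − 1 = 0.8668.

ω* = 1.8668, ρ_SOR = 0.8668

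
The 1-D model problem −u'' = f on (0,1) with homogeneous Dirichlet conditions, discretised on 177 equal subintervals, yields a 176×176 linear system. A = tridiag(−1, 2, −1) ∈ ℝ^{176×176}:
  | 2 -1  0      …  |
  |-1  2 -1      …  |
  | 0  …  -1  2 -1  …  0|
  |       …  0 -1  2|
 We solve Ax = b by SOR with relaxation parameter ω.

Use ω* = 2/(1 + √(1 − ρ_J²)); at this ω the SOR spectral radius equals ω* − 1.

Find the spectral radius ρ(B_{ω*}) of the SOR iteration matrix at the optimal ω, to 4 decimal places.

ρ_J = max_k |cos(kπ/177)| = cos(π/177) = 0.9998
root = sin(π/177) = 0.01775  (since 1−cos² = sin²).
ω* = 2 / (1 + 0.01775) = 2 / 1.01775 ≈ 1.9651.
Hence ρ(B_{ω*}) = 1.9651 − 1 = 0.9651.

ρ_SOR = 0.9651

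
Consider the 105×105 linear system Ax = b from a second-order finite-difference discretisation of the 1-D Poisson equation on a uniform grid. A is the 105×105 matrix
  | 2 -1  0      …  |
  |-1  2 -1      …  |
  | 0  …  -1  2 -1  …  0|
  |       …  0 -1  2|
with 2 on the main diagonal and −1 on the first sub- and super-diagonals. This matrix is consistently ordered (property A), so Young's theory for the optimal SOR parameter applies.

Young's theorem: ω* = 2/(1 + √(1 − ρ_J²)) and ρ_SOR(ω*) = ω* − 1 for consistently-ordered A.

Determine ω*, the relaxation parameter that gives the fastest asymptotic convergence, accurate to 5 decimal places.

ω* = 1.94244

ρ_J = max_k |cos(kπ/106)| = cos(π/106) = 0.99956
√(1 − cos²(π/106)) = sin(π/106) ≈ 0.029633.
ω* = 2/(1+0.029633) = 1.94244
ρ_SOR = ω* − 1 = 1.94244 − 1 = 0.94244.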